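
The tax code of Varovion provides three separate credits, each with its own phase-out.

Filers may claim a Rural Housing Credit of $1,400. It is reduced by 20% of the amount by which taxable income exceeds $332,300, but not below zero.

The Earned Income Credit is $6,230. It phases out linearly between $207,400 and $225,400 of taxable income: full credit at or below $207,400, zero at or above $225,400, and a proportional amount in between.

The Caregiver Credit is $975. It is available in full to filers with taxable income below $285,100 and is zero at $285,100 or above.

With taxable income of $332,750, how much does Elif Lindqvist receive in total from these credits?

Rural Housing Credit: 20% of the $450 excess over $332,300 is $90; credit = $1,400 − $90 = $1,310.
Earned Income Credit: $332,750 is at or above $225,400, so the credit is $0.
Caregiver Credit: $332,750 meets or exceeds the $285,100 cutoff, so the credit is $0.
Total: $1,310 + $0 + $0 = $1,310.

$1,310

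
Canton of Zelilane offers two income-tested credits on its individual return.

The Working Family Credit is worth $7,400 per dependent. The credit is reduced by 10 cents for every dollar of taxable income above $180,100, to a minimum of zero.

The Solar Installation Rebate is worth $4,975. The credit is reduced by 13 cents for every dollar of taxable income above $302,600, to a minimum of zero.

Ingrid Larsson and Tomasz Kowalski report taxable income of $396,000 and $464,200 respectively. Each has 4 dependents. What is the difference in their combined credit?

$6,820

Ingrid ($396,000): Working Family Credit: base = 4 × $7,400 = $29,600. 10% of the $215,900 excess over $180,100 is $21,590; credit = $29,600 − $21,590 = $8,010. Solar Installation Rebate: 13% of the $93,400 excess over $302,600 is $12,142 ≥ base, so the credit is $0. total $8,010 + $0 = $8,010
Tomasz ($464,200): Working Family Credit: base = 4 × $7,400 = $29,600. 10% of the $284,100 excess over $180,100 is $28,410; credit = $29,600 − $28,410 = $1,190. Solar Installation Rebate: 13% of the $161,600 excess over $302,600 is $21,008 ≥ base, so the credit is $0. total $1,190 + $0 = $1,190
Difference: |$8,010 − $1,190| = $6,820.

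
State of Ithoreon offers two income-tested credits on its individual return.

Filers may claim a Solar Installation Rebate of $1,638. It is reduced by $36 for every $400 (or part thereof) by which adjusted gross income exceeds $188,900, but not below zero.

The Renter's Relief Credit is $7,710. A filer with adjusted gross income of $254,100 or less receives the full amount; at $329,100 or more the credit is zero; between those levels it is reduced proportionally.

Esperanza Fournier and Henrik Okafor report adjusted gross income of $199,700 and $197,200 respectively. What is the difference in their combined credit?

$216

Esperanza ($199,700): Solar Installation Rebate: income exceeds $188,900 by $10,800, which is 27 full-or-partial $400 increments; reduction = 27 × $36 = $972, leaving $666. Renter's Relief Credit: $199,700 is at or below the $254,100 threshold, so the full $7,710 applies. total $666 + $7,710 = $8,376
Henrik ($197,200): Solar Installation Rebate: income exceeds $188,900 by $8,300, which is 21 full-or-partial $400 increments; reduction = 21 × $36 = $756, leaving $882. Renter's Relief Credit: $197,200 is at or below the $254,100 threshold, so the full $7,710 applies. total $882 + $7,710 = $8,592
Difference: |$8,376 − $8,592| = $216.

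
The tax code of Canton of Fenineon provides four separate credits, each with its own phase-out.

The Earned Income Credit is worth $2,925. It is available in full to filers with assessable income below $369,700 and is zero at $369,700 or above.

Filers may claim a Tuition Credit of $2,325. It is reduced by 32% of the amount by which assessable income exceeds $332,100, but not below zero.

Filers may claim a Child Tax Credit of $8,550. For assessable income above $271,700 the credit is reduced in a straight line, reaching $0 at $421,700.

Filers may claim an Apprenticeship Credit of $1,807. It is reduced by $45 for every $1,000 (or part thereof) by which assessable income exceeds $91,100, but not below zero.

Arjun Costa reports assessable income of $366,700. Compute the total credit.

$6,060

Earned Income Credit: $366,700 is below the $369,700 cutoff, so the full $2,925 applies.
Tuition Credit: 32% of the $34,600 excess over $332,100 is $11,072 ≥ base, so the credit is $0.
Child Tax Credit: $366,700 is $95,000 into a $150,000 phase-out range, leaving 55,000/150,000 of the credit: $8,550 × 55,000/150,000 = $3,135.
Apprenticeship Credit: income exceeds $91,100 by $275,600 → 276 increments × $45 = $12,420 ≥ base, so the credit is $0.
Total: $2,925 + $0 + $3,135 + $0 = $6,060.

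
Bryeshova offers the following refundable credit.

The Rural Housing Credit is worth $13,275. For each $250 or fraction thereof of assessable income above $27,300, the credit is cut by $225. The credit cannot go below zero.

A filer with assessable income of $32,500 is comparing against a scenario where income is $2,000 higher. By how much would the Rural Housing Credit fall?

$1,800

At $32,500 — income exceeds $27,300 by $5,200, which is 21 full-or-partial $250 increments; reduction = 21 × $225 = $4,725, leaving $8,550.
At $34,500 — income exceeds $27,300 by $7,200, which is 29 full-or-partial $250 increments; reduction = 29 × $225 = $6,525, leaving $6,750.
Lost: $8,550 − $6,750 = $1,800.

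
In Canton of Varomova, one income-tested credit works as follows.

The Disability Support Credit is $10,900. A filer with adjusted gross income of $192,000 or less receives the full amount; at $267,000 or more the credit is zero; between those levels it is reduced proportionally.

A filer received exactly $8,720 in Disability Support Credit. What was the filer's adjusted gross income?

$8,720 is 8,720/10,900 of the full $10,900, so 2,180/10,900 of the $75,000 range has been used: income = $192,000 + $75,000 × 2,180/10,900 = $207,000.

$207,000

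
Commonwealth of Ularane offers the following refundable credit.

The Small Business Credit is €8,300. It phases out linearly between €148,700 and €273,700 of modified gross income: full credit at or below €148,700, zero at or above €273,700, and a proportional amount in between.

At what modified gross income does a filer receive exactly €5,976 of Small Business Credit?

€183,700

€5,976 is 5,976/8,300 of the full €8,300, so 2,324/8,300 of the €125,000 range has been used: income = €148,700 + €125,000 × 2,324/8,300 = €183,700.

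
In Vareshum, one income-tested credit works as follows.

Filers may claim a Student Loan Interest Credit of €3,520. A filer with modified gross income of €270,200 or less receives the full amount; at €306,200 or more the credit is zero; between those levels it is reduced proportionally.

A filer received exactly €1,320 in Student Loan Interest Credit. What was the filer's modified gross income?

€1,320 is 1,320/3,520 of the full €3,520, so 2,200/3,520 of the €36,000 range has been used: income = €270,200 + €36,000 × 2,200/3,520 = €292,700.

€292,700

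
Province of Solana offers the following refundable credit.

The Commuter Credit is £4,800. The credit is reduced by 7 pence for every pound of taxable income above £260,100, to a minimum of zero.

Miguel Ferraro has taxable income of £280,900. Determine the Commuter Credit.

Commuter Credit: 7% of the £20,800 excess over £260,100 is £1,456; credit = £4,800 − £1,456 = £3,344.

£3,344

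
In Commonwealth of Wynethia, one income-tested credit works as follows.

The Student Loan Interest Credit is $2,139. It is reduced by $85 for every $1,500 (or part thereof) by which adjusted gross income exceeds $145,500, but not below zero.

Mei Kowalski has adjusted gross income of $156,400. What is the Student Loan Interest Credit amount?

$1,459

Student Loan Interest Credit: income exceeds $145,500 by $10,900, which is 8 full-or-partial $1,500 increments; reduction = 8 × $85 = $680, leaving $1,459.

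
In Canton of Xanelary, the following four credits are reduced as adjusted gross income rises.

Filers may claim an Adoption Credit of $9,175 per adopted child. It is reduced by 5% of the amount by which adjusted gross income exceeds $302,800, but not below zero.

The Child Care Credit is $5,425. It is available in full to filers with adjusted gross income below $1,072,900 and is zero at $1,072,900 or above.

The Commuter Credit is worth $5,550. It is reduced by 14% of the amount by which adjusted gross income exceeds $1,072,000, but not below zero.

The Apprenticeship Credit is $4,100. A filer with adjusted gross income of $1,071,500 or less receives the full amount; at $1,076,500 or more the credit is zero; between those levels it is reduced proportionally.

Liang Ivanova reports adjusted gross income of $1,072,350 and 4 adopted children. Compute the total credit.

Adoption Credit: base = 4 × $9,175 = $36,700. 5% of the $769,550 excess over $302,800 is $38,477.50 ≥ base, so the credit is $0.
Child Care Credit: $1,072,350 is below the $1,072,900 cutoff, so the full $5,425 applies.
Commuter Credit: 14% of the $350 excess over $1,072,000 is $49; credit = $5,550 − $49 = $5,501.
Apprenticeship Credit: $1,072,350 is $850 into a $5,000 phase-out range, leaving 4,150/5,000 of the credit: $4,100 × 4,150/5,000 = $3,403.
Total: $0 + $5,425 + $5,501 + $3,403 = $14,329.

$14,329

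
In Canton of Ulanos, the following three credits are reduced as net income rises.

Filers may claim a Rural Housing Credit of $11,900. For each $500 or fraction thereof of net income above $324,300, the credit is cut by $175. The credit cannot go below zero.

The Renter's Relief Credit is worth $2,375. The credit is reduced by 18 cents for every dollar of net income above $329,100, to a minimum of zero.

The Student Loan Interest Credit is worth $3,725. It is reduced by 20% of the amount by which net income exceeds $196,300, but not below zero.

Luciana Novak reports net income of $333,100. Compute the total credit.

Rural Housing Credit: income exceeds $324,300 by $8,800, which is 18 full-or-partial $500 increments; reduction = 18 × $175 = $3,150, leaving $8,750.
Renter's Relief Credit: 18% of the $4,000 excess over $329,100 is $720; credit = $2,375 − $720 = $1,655.
Student Loan Interest Credit: 20% of the $136,800 excess over $196,300 is $27,360 ≥ base, so the credit is $0.
Total: $8,750 + $1,655 + $0 = $10,405.

$10,405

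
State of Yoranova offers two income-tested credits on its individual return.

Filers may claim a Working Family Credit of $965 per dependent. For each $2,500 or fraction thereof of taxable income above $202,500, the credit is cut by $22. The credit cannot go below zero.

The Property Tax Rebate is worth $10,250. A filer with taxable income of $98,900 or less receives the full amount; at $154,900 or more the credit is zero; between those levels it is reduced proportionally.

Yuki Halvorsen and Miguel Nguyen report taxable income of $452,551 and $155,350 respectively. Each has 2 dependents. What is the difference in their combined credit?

$1,930

Yuki ($452,551): Working Family Credit: base = 2 × $965 = $1,930. income exceeds $202,500 by $250,051 → 101 increments × $22 = $2,222 ≥ base, so the credit is $0. Property Tax Rebate: $452,551 is at or above $154,900, so the credit is $0. total $0 + $0 = $0
Miguel ($155,350): Working Family Credit: base = 2 × $965 = $1,930. $155,350 is at or below the $202,500 threshold, so the full $1,930 applies. Property Tax Rebate: $155,350 is at or above $154,900, so the credit is $0. total $1,930 + $0 = $1,930
Difference: |$0 − $1,930| = $1,930.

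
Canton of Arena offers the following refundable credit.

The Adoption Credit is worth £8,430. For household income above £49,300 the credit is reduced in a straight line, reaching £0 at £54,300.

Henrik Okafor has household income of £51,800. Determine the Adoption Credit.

Adoption Credit: £51,800 is £2,500 into a £5,000 phase-out range, leaving 2,500/5,000 of the credit: £8,430 × 2,500/5,000 = £4,215.

£4,215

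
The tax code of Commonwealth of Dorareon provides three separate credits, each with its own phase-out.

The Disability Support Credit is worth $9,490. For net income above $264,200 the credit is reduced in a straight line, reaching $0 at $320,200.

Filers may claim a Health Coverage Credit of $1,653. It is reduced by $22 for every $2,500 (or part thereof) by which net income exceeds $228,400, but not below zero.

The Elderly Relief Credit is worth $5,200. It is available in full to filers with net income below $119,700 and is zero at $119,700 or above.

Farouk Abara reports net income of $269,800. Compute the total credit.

Disability Support Credit: $269,800 is $5,600 into a $56,000 phase-out range, leaving 50,400/56,000 of the credit: $9,490 × 50,400/56,000 = $8,541.
Health Coverage Credit: income exceeds $228,400 by $41,400, which is 17 full-or-partial $2,500 increments; reduction = 17 × $22 = $374, leaving $1,279.
Elderly Relief Credit: $269,800 meets or exceeds the $119,700 cutoff, so the credit is $0.
Total: $8,541 + $1,279 + $0 = $9,820.

$9,820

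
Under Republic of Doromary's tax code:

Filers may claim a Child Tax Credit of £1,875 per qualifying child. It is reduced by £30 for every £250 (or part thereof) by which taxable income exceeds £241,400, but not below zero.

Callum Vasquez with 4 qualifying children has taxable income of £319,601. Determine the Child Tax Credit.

Child Tax Credit: base = 4 × £1,875 = £7,500. income exceeds £241,400 by £78,201 → 313 increments × £30 = £9,390 ≥ base, so the credit is £0.

£0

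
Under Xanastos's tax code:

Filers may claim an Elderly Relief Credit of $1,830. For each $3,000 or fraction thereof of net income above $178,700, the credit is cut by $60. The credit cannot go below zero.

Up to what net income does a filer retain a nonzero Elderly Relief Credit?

After 30 increments the reduction is 30 × $60 = $1,800, leaving $30; one more increment wipes it out. Increment 30 ends at excess 30 × $3,000 = $90,000, so the highest qualifying income is $178,700 + $90,000 = $268,700.

$268,700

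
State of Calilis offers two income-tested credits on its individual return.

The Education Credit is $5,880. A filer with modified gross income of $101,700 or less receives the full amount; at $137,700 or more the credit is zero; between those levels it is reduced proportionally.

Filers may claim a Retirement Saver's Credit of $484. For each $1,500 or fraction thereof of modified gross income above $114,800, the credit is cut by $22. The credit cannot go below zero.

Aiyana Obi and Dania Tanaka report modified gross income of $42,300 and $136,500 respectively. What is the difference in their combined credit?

Aiyana ($42,300): Education Credit: $42,300 is at or below the $101,700 threshold, so the full $5,880 applies. Retirement Saver's Credit: $42,300 is at or below the $114,800 threshold, so the full $484 applies. total $5,880 + $484 = $6,364
Dania ($136,500): Education Credit: $136,500 is $34,800 into a $36,000 phase-out range, leaving 1,200/36,000 of the credit: $5,880 × 1,200/36,000 = $196. Retirement Saver's Credit: income exceeds $114,800 by $21,700, which is 15 full-or-partial $1,500 increments; reduction = 15 × $22 = $330, leaving $154. total $196 + $154 = $350
Difference: |$6,364 − $350| = $6,014.

$6,014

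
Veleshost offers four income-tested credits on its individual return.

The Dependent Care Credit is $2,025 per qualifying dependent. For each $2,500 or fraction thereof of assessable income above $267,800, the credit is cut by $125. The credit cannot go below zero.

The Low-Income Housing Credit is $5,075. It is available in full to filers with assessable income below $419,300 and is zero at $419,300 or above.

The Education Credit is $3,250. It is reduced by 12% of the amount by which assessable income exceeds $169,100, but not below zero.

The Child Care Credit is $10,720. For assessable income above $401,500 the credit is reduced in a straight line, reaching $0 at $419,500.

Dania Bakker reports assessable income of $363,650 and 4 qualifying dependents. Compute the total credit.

$19,020

Dependent Care Credit: base = 4 × $2,025 = $8,100. income exceeds $267,800 by $95,850, which is 39 full-or-partial $2,500 increments; reduction = 39 × $125 = $4,875, leaving $3,225.
Low-Income Housing Credit: $363,650 is below the $419,300 cutoff, so the full $5,075 applies.
Education Credit: 12% of the $194,550 excess over $169,100 is $23,346 ≥ base, so the credit is $0.
Child Care Credit: $363,650 is at or below the $401,500 threshold, so the full $10,720 applies.
Total: $3,225 + $5,075 + $0 + $10,720 = $19,020.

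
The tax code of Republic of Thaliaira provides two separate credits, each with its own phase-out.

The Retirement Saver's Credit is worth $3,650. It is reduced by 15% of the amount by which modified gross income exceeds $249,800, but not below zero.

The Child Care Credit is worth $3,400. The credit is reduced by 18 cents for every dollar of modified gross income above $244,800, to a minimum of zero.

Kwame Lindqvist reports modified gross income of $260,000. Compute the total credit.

Retirement Saver's Credit: 15% of the $10,200 excess over $249,800 is $1,530; credit = $3,650 − $1,530 = $2,120.
Child Care Credit: 18% of the $15,200 excess over $244,800 is $2,736; credit = $3,400 − $2,736 = $664.
Total: $2,120 + $664 = $2,784.

$2,784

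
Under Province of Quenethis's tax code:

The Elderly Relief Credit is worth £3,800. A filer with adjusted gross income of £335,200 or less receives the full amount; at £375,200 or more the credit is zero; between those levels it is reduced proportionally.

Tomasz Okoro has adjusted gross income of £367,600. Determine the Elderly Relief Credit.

£722

Elderly Relief Credit: £367,600 is £32,400 into a £40,000 phase-out range, leaving 7,600/40,000 of the credit: £3,800 × 7,600/40,000 = £722.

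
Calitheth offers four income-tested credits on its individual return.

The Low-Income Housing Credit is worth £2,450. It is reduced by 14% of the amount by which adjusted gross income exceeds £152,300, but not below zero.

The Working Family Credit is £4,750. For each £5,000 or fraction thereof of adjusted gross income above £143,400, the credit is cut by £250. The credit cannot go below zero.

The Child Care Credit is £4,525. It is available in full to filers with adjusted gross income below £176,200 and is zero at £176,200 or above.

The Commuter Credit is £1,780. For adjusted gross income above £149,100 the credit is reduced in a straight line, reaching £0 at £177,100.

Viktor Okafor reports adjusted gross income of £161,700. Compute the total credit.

£10,388

Low-Income Housing Credit: 14% of the £9,400 excess over £152,300 is £1,316; credit = £2,450 − £1,316 = £1,134.
Working Family Credit: income exceeds £143,400 by £18,300, which is 4 full-or-partial £5,000 increments; reduction = 4 × £250 = £1,000, leaving £3,750.
Child Care Credit: £161,700 is below the £176,200 cutoff, so the full £4,525 applies.
Commuter Credit: £161,700 is £12,600 into a £28,000 phase-out range, leaving 15,400/28,000 of the credit: £1,780 × 15,400/28,000 = £979.
Total: £1,134 + £3,750 + £4,525 + £979 = £10,388.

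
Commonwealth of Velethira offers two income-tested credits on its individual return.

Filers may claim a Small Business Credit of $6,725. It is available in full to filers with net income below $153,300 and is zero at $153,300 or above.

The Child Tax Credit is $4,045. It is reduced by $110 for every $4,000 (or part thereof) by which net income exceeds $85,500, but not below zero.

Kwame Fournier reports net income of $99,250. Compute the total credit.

Small Business Credit: $99,250 is below the $153,300 cutoff, so the full $6,725 applies.
Child Tax Credit: income exceeds $85,500 by $13,750, which is 4 full-or-partial $4,000 increments; reduction = 4 × $110 = $440, leaving $3,605.
Total: $6,725 + $3,605 = $10,330.

$10,330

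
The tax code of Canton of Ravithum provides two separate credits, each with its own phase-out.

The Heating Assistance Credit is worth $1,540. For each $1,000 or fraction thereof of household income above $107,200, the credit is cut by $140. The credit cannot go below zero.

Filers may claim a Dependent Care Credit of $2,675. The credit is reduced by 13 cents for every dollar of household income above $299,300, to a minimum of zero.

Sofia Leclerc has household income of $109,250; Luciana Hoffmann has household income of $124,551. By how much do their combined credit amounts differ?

Sofia ($109,250): Heating Assistance Credit: income exceeds $107,200 by $2,050, which is 3 full-or-partial $1,000 increments; reduction = 3 × $140 = $420, leaving $1,120. Dependent Care Credit: $109,250 is at or below the $299,300 threshold, so the full $2,675 applies. total $1,120 + $2,675 = $3,795
Luciana ($124,551): Heating Assistance Credit: income exceeds $107,200 by $17,351 → 18 increments × $140 = $2,520 ≥ base, so the credit is $0. Dependent Care Credit: $124,551 is at or below the $299,300 threshold, so the full $2,675 applies. total $0 + $2,675 = $2,675
Difference: |$3,795 − $2,675| = $1,120.

$1,120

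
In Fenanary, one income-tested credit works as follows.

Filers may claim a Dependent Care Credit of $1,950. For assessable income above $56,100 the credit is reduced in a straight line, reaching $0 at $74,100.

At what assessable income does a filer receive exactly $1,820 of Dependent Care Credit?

$1,820 is 1,820/1,950 of the full $1,950, so 130/1,950 of the $18,000 range has been used: income = $56,100 + $18,000 × 130/1,950 = $57,300.

$57,300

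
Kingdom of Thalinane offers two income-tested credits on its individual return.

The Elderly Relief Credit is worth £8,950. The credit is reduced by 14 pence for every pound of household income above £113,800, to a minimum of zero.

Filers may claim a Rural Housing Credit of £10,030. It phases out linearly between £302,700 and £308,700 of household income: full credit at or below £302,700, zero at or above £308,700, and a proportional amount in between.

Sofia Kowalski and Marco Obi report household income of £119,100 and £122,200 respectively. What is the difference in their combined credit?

£434

Sofia (£119,100): Elderly Relief Credit: 14% of the £5,300 excess over £113,800 is £742; credit = £8,950 − £742 = £8,208. Rural Housing Credit: £119,100 is at or below the £302,700 threshold, so the full £10,030 applies. total £8,208 + £10,030 = £18,238
Marco (£122,200): Elderly Relief Credit: 14% of the £8,400 excess over £113,800 is £1,176; credit = £8,950 − £1,176 = £7,774. Rural Housing Credit: £122,200 is at or below the £302,700 threshold, so the full £10,030 applies. total £7,774 + £10,030 = £17,804
Difference: |£18,238 − £17,804| = £434.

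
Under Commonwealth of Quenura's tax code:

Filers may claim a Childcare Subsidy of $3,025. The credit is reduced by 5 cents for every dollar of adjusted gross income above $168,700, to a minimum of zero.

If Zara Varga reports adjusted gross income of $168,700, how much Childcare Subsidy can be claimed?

Childcare Subsidy: $168,700 is at or below the $168,700 threshold, so the full $3,025 applies.

$3,025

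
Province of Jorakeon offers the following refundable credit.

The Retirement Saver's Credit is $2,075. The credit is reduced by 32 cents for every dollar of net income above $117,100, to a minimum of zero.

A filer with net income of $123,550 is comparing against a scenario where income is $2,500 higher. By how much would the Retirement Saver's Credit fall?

$11

At $123,550 — 32% of the $6,450 excess over $117,100 is $2,064; credit = $2,075 − $2,064 = $11.
At $126,050 — 32% of the $8,950 excess over $117,100 is $2,864 ≥ base, so the credit is $0.
Lost: $11 − $0 = $11.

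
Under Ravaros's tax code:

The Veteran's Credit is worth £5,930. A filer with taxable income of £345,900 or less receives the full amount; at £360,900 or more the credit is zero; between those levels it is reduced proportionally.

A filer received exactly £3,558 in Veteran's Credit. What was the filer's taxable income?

£3,558 is 3,558/5,930 of the full £5,930, so 2,372/5,930 of the £15,000 range has been used: income = £345,900 + £15,000 × 2,372/5,930 = £351,900.

£351,900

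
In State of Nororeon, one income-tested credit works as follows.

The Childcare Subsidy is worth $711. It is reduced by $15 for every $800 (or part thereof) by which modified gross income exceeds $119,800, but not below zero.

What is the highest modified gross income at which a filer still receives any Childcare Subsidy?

$157,400

After 47 increments the reduction is 47 × $15 = $705, leaving $6; one more increment wipes it out. Increment 47 ends at excess 47 × $800 = $37,600, so the highest qualifying income is $119,800 + $37,600 = $157,400.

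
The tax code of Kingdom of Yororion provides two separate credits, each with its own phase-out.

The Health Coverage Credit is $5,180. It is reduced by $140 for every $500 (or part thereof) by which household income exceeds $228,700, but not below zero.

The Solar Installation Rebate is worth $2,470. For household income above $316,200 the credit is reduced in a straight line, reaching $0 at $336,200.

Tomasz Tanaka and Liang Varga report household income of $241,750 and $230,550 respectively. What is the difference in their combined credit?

Tomasz ($241,750): Health Coverage Credit: income exceeds $228,700 by $13,050, which is 27 full-or-partial $500 increments; reduction = 27 × $140 = $3,780, leaving $1,400. Solar Installation Rebate: $241,750 is at or below the $316,200 threshold, so the full $2,470 applies. total $1,400 + $2,470 = $3,870
Liang ($230,550): Health Coverage Credit: income exceeds $228,700 by $1,850, which is 4 full-or-partial $500 increments; reduction = 4 × $140 = $560, leaving $4,620. Solar Installation Rebate: $230,550 is at or below the $316,200 threshold, so the full $2,470 applies. total $4,620 + $2,470 = $7,090
Difference: |$3,870 − $7,090| = $3,220.

$3,220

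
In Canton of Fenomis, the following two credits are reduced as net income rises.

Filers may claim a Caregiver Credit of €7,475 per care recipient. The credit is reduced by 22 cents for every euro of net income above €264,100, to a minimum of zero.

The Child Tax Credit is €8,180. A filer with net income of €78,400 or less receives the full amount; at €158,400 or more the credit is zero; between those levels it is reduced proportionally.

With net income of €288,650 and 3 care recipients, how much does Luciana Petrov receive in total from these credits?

Caregiver Credit: base = 3 × €7,475 = €22,425. 22% of the €24,550 excess over €264,100 is €5,401; credit = €22,425 − €5,401 = €17,024.
Child Tax Credit: €288,650 is at or above €158,400, so the credit is €0.
Total: €17,024 + €0 = €17,024.

€17,024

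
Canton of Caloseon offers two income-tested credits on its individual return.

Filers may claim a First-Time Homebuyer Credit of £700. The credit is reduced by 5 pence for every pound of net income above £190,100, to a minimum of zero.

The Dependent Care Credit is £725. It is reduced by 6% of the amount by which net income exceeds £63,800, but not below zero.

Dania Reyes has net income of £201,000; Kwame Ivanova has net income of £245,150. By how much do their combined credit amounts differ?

Dania (£201,000): First-Time Homebuyer Credit: 5% of the £10,900 excess over £190,100 is £545; credit = £700 − £545 = £155. Dependent Care Credit: 6% of the £137,200 excess over £63,800 is £8,232 ≥ base, so the credit is £0. total £155 + £0 = £155
Kwame (£245,150): First-Time Homebuyer Credit: 5% of the £55,050 excess over £190,100 is £2,752.50 ≥ base, so the credit is £0. Dependent Care Credit: 6% of the £181,350 excess over £63,800 is £10,881 ≥ base, so the credit is £0. total £0 + £0 = £0
Difference: |£155 − £0| = £155.

£155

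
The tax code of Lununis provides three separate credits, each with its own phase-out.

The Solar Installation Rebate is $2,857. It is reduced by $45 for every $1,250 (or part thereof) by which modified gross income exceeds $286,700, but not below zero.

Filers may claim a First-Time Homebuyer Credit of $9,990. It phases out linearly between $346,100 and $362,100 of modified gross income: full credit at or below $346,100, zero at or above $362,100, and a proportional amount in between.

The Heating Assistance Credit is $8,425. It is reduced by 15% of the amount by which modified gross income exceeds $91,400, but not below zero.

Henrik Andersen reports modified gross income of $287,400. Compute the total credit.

Solar Installation Rebate: income exceeds $286,700 by $700, which is 1 full-or-partial $1,250 increment; reduction = 1 × $45 = $45, leaving $2,812.
First-Time Homebuyer Credit: $287,400 is at or below the $346,100 threshold, so the full $9,990 applies.
Heating Assistance Credit: 15% of the $196,000 excess over $91,400 is $29,400 ≥ base, so the credit is $0.
Total: $2,812 + $9,990 + $0 = $12,802.

$12,802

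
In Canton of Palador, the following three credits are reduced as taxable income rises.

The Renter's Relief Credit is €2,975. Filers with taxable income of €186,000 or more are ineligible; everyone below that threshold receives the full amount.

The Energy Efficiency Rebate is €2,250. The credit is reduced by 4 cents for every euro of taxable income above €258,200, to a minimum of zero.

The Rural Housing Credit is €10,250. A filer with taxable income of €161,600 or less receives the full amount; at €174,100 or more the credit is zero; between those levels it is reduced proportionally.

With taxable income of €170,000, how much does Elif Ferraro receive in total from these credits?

€8,587

Renter's Relief Credit: €170,000 is below the €186,000 cutoff, so the full €2,975 applies.
Energy Efficiency Rebate: €170,000 is at or below the €258,200 threshold, so the full €2,250 applies.
Rural Housing Credit: €170,000 is €8,400 into a €12,500 phase-out range, leaving 4,100/12,500 of the credit: €10,250 × 4,100/12,500 = €3,362.
Total: €2,975 + €2,250 + €3,362 = €8,587.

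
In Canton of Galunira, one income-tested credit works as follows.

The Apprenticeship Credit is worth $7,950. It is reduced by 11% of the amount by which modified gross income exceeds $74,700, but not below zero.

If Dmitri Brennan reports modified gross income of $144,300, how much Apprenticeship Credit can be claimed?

Apprenticeship Credit: 11% of the $69,600 excess over $74,700 is $7,656; credit = $7,950 − $7,656 = $294.

$294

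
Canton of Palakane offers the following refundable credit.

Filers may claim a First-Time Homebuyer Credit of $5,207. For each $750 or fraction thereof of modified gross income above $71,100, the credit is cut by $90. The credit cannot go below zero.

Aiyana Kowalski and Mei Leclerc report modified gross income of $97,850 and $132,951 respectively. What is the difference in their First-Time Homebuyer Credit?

$1,967

Aiyana ($97,850): First-Time Homebuyer Credit: income exceeds $71,100 by $26,750, which is 36 full-or-partial $750 increments; reduction = 36 × $90 = $3,240, leaving $1,967.
Mei ($132,951): First-Time Homebuyer Credit: income exceeds $71,100 by $61,851 → 83 increments × $90 = $7,470 ≥ base, so the credit is $0.
Difference: |$1,967 − $0| = $1,967.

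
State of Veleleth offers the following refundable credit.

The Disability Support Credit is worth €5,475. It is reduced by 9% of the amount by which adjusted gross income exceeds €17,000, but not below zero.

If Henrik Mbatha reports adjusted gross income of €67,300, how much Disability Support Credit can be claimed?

€948

Disability Support Credit: 9% of the €50,300 excess over €17,000 is €4,527; credit = €5,475 − €4,527 = €948.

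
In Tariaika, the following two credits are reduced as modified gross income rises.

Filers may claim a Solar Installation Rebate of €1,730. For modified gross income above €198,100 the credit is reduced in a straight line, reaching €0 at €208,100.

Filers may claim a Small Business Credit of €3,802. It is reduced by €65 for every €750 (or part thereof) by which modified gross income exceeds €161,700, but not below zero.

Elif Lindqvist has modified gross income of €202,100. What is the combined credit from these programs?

€1,330

Solar Installation Rebate: €202,100 is €4,000 into a €10,000 phase-out range, leaving 6,000/10,000 of the credit: €1,730 × 6,000/10,000 = €1,038.
Small Business Credit: income exceeds €161,700 by €40,400, which is 54 full-or-partial €750 increments; reduction = 54 × €65 = €3,510, leaving €292.
Total: €1,038 + €292 = €1,330.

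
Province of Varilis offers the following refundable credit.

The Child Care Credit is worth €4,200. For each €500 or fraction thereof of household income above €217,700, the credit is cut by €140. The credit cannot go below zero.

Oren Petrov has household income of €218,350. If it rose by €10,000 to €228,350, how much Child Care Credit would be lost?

At €218,350 — income exceeds €217,700 by €650, which is 2 full-or-partial €500 increments; reduction = 2 × €140 = €280, leaving €3,920.
At €228,350 — income exceeds €217,700 by €10,650, which is 22 full-or-partial €500 increments; reduction = 22 × €140 = €3,080, leaving €1,120.
Lost: €3,920 − €1,120 = €2,800.

€2,800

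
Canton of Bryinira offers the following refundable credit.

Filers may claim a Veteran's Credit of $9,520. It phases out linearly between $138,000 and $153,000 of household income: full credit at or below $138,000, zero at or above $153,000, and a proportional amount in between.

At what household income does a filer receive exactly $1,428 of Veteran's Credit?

$1,428 is 1,428/9,520 of the full $9,520, so 8,092/9,520 of the $15,000 range has been used: income = $138,000 + $15,000 × 8,092/9,520 = $150,750.

$150,750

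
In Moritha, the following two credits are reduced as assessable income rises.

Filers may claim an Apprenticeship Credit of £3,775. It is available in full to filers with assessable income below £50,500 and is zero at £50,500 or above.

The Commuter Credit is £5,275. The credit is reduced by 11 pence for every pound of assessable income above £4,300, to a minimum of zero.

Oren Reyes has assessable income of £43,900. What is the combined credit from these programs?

£4,694

Apprenticeship Credit: £43,900 is below the £50,500 cutoff, so the full £3,775 applies.
Commuter Credit: 11% of the £39,600 excess over £4,300 is £4,356; credit = £5,275 − £4,356 = £919.
Total: £3,775 + £919 = £4,694.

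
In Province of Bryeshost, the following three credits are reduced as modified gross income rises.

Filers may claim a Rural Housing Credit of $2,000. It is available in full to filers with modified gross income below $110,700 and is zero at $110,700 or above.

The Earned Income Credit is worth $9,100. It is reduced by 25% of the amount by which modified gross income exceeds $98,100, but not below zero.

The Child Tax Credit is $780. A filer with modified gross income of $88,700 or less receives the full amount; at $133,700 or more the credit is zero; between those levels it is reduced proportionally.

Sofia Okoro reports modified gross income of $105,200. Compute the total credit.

$9,819

Rural Housing Credit: $105,200 is below the $110,700 cutoff, so the full $2,000 applies.
Earned Income Credit: 25% of the $7,100 excess over $98,100 is $1,775; credit = $9,100 − $1,775 = $7,325.
Child Tax Credit: $105,200 is $16,500 into a $45,000 phase-out range, leaving 28,500/45,000 of the credit: $780 × 28,500/45,000 = $494.
Total: $2,000 + $7,325 + $494 = $9,819.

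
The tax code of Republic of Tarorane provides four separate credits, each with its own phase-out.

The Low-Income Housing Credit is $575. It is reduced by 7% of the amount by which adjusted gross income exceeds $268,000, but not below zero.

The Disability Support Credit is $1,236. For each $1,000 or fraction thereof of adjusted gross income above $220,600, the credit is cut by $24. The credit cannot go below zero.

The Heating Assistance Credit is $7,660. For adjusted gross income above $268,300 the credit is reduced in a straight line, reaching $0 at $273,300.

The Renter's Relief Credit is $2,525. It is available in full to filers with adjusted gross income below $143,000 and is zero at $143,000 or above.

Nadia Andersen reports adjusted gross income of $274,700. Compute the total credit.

Low-Income Housing Credit: 7% of the $6,700 excess over $268,000 is $469; credit = $575 − $469 = $106.
Disability Support Credit: income exceeds $220,600 by $54,100 → 55 increments × $24 = $1,320 ≥ base, so the credit is $0.
Heating Assistance Credit: $274,700 is at or above $273,300, so the credit is $0.
Renter's Relief Credit: $274,700 meets or exceeds the $143,000 cutoff, so the credit is $0.
Total: $106 + $0 + $0 + $0 = $106.

$106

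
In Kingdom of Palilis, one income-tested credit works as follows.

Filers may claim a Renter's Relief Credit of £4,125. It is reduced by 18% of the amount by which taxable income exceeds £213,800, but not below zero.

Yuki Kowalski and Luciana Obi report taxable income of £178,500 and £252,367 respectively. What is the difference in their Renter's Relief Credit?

Yuki (£178,500): Renter's Relief Credit: £178,500 is at or below the £213,800 threshold, so the full £4,125 applies.
Luciana (£252,367): Renter's Relief Credit: 18% of the £38,567 excess over £213,800 is £6,942.06 ≥ base, so the credit is £0.
Difference: |£4,125 − £0| = £4,125.

£4,125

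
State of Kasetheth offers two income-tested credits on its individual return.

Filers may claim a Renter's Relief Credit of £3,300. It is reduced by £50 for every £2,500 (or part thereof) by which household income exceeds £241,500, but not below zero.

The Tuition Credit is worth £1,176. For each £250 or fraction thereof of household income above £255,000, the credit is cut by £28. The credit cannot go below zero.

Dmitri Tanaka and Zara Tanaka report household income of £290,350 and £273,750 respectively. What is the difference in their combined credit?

£350

Dmitri (£290,350): Renter's Relief Credit: income exceeds £241,500 by £48,850, which is 20 full-or-partial £2,500 increments; reduction = 20 × £50 = £1,000, leaving £2,300. Tuition Credit: income exceeds £255,000 by £35,350 → 142 increments × £28 = £3,976 ≥ base, so the credit is £0. total £2,300 + £0 = £2,300
Zara (£273,750): Renter's Relief Credit: income exceeds £241,500 by £32,250, which is 13 full-or-partial £2,500 increments; reduction = 13 × £50 = £650, leaving £2,650. Tuition Credit: income exceeds £255,000 by £18,750 → 75 increments × £28 = £2,100 ≥ base, so the credit is £0. total £2,650 + £0 = £2,650
Difference: |£2,300 − £2,650| = £350.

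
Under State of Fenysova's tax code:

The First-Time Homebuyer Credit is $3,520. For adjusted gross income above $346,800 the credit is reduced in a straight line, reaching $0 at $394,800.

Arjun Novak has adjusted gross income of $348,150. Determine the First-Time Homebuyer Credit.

First-Time Homebuyer Credit: $348,150 is $1,350 into a $48,000 phase-out range, leaving 46,650/48,000 of the credit: $3,520 × 46,650/48,000 = $3,421.

$3,421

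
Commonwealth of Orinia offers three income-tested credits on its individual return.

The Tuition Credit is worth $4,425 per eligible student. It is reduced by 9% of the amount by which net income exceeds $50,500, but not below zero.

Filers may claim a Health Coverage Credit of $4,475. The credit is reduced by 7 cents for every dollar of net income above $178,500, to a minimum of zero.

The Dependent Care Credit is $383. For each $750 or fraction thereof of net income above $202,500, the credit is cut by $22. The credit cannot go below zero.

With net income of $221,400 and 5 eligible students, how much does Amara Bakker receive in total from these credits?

Tuition Credit: base = 5 × $4,425 = $22,125. 9% of the $170,900 excess over $50,500 is $15,381; credit = $22,125 − $15,381 = $6,744.
Health Coverage Credit: 7% of the $42,900 excess over $178,500 is $3,003; credit = $4,475 − $3,003 = $1,472.
Dependent Care Credit: income exceeds $202,500 by $18,900 → 26 increments × $22 = $572 ≥ base, so the credit is $0.
Total: $6,744 + $1,472 + $0 = $8,216.

$8,216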